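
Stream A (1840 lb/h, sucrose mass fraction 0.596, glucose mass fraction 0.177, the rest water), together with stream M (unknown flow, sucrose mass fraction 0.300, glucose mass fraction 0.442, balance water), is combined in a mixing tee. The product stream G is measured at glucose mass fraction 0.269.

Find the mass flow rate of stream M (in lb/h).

Let M be the unknown flow. Total out = 1840 + M.
glucose balance: 325.68 + 0.442·M = 0.269·(1840 + M)
(0.442 − 0.269)·M = 0.269×1840 − 325.68 = 169.28
M = 169.28 / 0.173 = 978.5 lb/h

978.5 lb/h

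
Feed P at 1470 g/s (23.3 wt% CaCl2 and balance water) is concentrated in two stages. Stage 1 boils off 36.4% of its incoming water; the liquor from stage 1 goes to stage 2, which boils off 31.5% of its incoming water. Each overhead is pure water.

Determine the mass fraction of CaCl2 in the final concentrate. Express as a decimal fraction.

0.411

water in feed = 1470×0.767 = 1127.5 g/s.
After stage 1: water left = (1−0.364)×1127.5 = 717.08; stream total = 1059.6 g/s.
After stage 2: water left = (1−0.315)×717.08 = 491.2; final concentrate = 833.71 g/s.
CaCl2 fraction = 342.51/833.71 = 0.411.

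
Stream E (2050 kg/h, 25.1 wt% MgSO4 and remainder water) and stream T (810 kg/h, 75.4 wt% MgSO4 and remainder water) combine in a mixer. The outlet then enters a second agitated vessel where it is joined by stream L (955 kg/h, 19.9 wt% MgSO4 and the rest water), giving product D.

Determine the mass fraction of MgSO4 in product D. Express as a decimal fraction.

0.3448

Overall, product flow = 3815 kg/h.
MgSO4 in = 2050×0.251 + 810×0.754 + 955×0.199 = 1315.3 kg/h.
MgSO4 fraction in D = 0.3448.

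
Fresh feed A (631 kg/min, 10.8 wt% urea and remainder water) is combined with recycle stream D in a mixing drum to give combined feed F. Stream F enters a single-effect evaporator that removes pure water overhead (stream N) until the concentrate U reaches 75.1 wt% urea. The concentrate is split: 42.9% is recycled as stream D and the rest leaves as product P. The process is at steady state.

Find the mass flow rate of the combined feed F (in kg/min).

699.2 kg/min

Overall urea balance (none leaves overhead): urea in fresh feed = urea in product, i.e. 631×0.108 = (1−0.429)·U·0.751.
U = 68.148/(0.751×0.571) = 158.92 kg/min.
Recycle D = 0.429×158.92 = 68.176 kg/min.
Combined feed F = 631 + 68.176 = 699.18 kg/min.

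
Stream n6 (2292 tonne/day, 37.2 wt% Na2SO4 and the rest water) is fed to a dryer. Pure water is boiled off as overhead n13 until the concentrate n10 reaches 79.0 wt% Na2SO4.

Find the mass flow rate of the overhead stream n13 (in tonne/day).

Na2SO4 is conserved: 2292×0.372 = 852.62 tonne/day all reports to the concentrate.
Concentrate = 852.62/(target fraction) = 1079.3 tonne/day.
Overhead = 2292 − 1079.3 = 1212.7 tonne/day.

1213 tonne/day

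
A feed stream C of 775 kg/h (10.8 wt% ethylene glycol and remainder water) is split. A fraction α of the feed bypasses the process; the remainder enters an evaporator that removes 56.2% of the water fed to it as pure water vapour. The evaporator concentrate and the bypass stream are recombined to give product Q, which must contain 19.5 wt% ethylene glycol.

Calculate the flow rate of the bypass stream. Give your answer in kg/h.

All 775×0.108 = 83.7 kg/h of ethylene glycol reaches Q, so Q = 83.7/0.195 = 429.23 kg/h and vapour = 345.77 kg/h.
The evaporator receives (1−α)·775 of feed at 0.892 water and removes 0.562 of that water:
0.562×0.892×(1−α)×775 = 345.77
(1−α) = 345.77/388.51 = 0.8900;  α = 0.1100.
Bypass flow = 0.1100×775 = 85.26 kg/h.

85.26 kg/h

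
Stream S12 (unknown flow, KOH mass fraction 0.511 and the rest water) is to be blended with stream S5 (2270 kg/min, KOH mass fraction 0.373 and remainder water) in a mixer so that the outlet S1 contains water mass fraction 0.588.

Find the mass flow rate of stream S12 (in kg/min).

894.2 kg/min

Let S12 be the unknown flow. Total out = 2270 + S12.
water balance: 1423.3 + 0.489·S12 = 0.588·(2270 + S12)
(0.489 − 0.588)·S12 = 0.588×2270 − 1423.3 = -88.53
S12 = -88.53 / -0.099 = 894.24 kg/min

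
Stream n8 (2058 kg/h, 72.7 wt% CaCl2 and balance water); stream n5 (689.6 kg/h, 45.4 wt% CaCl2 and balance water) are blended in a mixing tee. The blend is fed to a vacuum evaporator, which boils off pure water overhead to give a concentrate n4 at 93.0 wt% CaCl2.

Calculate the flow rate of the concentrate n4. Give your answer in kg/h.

1945 kg/h

CaCl2 entering = 2058×0.727 + 689.6×0.454 = 1809.2 kg/h.
All CaCl2 reports to n4, so n4 = 1809.2/0.930 = 1945.4 kg/h.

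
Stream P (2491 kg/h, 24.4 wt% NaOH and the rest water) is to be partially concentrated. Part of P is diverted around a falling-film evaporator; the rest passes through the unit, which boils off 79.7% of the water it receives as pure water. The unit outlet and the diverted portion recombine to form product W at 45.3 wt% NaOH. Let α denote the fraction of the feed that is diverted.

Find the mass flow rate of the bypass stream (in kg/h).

All 2491×0.244 = 607.8 kg/h of NaOH reaches W, so W = 607.8/0.453 = 1341.7 kg/h and vapour = 1149.3 kg/h.
The evaporator receives (1−α)·2491 of feed at 0.756 water and removes 0.797 of that water:
0.797×0.756×(1−α)×2491 = 1149.3
(1−α) = 1149.3/1500.9 = 0.7657;  α = 0.2343.
Bypass flow = 0.2343×2491 = 583.6 kg/h.

583.6 kg/h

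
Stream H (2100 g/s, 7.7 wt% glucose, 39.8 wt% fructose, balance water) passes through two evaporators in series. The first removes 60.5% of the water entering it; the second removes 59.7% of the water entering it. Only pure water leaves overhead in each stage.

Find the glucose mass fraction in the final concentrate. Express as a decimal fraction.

0.1379

water in feed = 2100×0.525 = 1102.5 g/s.
After stage 1: water left = (1−0.605)×1102.5 = 435.49; stream total = 1433 g/s.
After stage 2: water left = (1−0.597)×435.49 = 175.5; final concentrate = 1173 g/s.
glucose fraction = 161.7/1173 = 0.1379.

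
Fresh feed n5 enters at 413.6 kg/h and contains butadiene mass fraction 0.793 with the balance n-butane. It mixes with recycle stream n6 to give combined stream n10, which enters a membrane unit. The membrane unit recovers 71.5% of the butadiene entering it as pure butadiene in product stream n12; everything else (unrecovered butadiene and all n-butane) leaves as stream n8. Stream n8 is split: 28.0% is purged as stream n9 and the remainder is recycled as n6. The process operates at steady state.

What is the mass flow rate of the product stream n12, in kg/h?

butadiene in n10: m_A = 413.6×0.793 + (1−0.280)·(1−0.715)·m_A, so m_A = 327.98/0.7948 = 412.66 kg/h.
Product n12 = 0.715×412.66 = 295.05 kg/h.

295.1 kg/h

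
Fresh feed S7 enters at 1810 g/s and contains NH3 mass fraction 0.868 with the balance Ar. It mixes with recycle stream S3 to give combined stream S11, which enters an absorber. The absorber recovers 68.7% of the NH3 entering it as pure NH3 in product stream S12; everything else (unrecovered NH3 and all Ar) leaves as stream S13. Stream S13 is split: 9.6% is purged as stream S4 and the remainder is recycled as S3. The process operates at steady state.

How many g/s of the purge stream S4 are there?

304.8 g/s

Ar enters only via S7 and leaves only via the purge: 1810×0.132 = 0.096×(Ar in S13), and the absorber passes all Ar, so Ar in S11 = Ar in S13 = 2488.8 g/s.
NH3 in S11: m_A = 1810×0.868 + (1−0.096)·(1−0.687)·m_A, so m_A = 1571.1/0.7170 = 2191 g/s.
S13 = (1−0.687)×2191 + 2488.8 = 3174.5 g/s.
Purge S4 = 0.096×3174.5 = 304.76 g/s.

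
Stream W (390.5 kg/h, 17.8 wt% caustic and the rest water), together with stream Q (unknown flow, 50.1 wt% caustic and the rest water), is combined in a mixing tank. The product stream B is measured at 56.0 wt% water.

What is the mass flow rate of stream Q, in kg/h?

Let Q be the unknown flow. Total out = 390.5 + Q.
water balance: 320.99 + 0.499·Q = 0.560·(390.5 + Q)
(0.499 − 0.560)·Q = 0.560×390.5 − 320.99 = -102.31
Q = -102.31 / -0.061 = 1677.2 kg/h

1677 kg/h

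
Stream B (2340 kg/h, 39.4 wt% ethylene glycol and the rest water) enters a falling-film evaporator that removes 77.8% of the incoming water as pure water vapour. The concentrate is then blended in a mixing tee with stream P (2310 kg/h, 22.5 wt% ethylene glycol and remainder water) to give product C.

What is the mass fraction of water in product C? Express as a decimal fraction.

0.594

Vapour removed = 0.778×0.606×2340 = 1103.2 kg/h; concentrate = 1236.8 kg/h.
water reaching the mixer = 314.8 (from concentrate) + 2310×0.775 = 2105.1 kg/h.
Product flow = 1236.8 + 2310 = 3546.8 kg/h; water fraction = 0.594.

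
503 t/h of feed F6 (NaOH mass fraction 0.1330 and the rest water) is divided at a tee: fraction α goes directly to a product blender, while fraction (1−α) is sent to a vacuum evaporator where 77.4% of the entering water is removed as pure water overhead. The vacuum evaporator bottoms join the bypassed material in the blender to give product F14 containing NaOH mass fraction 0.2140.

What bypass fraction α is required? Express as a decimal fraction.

All 503×0.133 = 66.899 t/h of NaOH reaches F14, so F14 = 66.899/0.214 = 312.61 t/h and vapour = 190.39 t/h.
The evaporator receives (1−α)·503 of feed at 0.867 water and removes 0.774 of that water:
0.774×0.867×(1−α)×503 = 190.39
(1−α) = 190.39/337.54 = 0.5640;  α = 0.4360.

0.436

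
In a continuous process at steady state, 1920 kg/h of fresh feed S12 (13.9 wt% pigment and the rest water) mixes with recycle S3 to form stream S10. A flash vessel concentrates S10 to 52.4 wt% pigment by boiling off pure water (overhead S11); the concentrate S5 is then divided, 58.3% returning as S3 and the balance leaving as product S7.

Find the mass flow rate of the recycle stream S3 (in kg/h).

712.1 kg/h

Overall pigment balance (none leaves overhead): pigment in fresh feed = pigment in product, i.e. 1920×0.139 = (1−0.583)·S5·0.524.
S5 = 266.88/(0.524×0.417) = 1221.4 kg/h.
Recycle S3 = 0.583×1221.4 = 712.06 kg/h.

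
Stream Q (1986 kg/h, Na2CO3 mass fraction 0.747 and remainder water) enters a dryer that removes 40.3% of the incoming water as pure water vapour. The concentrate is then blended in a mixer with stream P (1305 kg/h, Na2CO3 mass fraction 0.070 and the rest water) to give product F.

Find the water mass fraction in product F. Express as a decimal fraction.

0.490

Vapour removed = 0.403×0.253×1986 = 202.49 kg/h; concentrate = 1783.5 kg/h.
water reaching the mixer = 299.97 (from concentrate) + 1305×0.930 = 1513.6 kg/h.
Product flow = 1783.5 + 1305 = 3088.5 kg/h; water fraction = 0.490.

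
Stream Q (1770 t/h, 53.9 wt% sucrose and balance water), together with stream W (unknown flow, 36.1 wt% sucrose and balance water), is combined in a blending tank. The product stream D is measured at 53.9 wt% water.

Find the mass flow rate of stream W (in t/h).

Let W be the unknown flow. Total out = 1770 + W.
water balance: 815.97 + 0.639·W = 0.539·(1770 + W)
(0.639 − 0.539)·W = 0.539×1770 − 815.97 = 138.06
W = 138.06 / 0.100 = 1380.6 t/h

1381 t/h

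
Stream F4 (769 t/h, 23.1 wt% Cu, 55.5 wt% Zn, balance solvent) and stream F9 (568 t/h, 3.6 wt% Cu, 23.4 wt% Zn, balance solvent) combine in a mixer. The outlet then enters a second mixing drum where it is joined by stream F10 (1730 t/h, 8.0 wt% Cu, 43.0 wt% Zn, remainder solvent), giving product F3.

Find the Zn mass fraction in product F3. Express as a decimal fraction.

0.425

Overall, product flow = 3067 t/h.
Zn in = 769×0.555 + 568×0.234 + 1730×0.430 = 1303.6 t/h.
Zn fraction in F3 = 0.425.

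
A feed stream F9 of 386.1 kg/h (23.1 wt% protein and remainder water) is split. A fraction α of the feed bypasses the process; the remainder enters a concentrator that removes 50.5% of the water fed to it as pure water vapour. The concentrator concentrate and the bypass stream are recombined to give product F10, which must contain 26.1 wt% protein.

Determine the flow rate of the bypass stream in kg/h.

All 386.1×0.231 = 89.189 kg/h of protein reaches F10, so F10 = 89.189/0.261 = 341.72 kg/h and vapour = 44.379 kg/h.
The evaporator receives (1−α)·386.1 of feed at 0.769 water and removes 0.505 of that water:
0.505×0.769×(1−α)×386.1 = 44.379
(1−α) = 44.379/149.94 = 0.2960;  α = 0.7040.
Bypass flow = 0.7040×386.1 = 271.82 kg/h.

271.8 kg/h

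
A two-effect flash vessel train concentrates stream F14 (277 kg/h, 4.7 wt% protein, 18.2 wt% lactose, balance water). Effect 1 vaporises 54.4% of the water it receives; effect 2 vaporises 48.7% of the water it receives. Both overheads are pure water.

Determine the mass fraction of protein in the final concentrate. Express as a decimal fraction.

water in feed = 277×0.771 = 213.57 kg/h.
After stage 1: water left = (1−0.544)×213.57 = 97.387; stream total = 160.82 kg/h.
After stage 2: water left = (1−0.487)×97.387 = 49.959; final concentrate = 113.39 kg/h.
protein fraction = 13.019/113.39 = 0.115.

0.115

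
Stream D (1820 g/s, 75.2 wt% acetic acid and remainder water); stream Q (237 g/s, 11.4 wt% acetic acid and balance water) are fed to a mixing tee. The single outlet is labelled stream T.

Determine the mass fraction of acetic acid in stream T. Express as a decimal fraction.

0.678

Total flow out = 1820 + 237 = 2057 g/s.
acetic acid in = 1820×0.752 + 237×0.114 = 1395.7 g/s.
acetic acid mass fraction in T = 1395.7/2057 = 0.678.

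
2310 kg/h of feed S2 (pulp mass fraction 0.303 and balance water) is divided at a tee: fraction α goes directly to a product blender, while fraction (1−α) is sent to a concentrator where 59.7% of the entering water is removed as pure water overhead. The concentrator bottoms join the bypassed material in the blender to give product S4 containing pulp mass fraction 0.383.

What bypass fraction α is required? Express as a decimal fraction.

0.498

All 2310×0.303 = 699.93 kg/h of pulp reaches S4, so S4 = 699.93/0.383 = 1827.5 kg/h and vapour = 482.51 kg/h.
The evaporator receives (1−α)·2310 of feed at 0.697 water and removes 0.597 of that water:
0.597×0.697×(1−α)×2310 = 482.51
(1−α) = 482.51/961.21 = 0.5020;  α = 0.4980.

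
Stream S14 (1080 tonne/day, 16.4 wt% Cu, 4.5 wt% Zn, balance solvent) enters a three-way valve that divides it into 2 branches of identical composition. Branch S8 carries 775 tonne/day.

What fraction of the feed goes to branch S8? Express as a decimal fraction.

Fraction to S8 = 775/1080 = 0.7176.

0.718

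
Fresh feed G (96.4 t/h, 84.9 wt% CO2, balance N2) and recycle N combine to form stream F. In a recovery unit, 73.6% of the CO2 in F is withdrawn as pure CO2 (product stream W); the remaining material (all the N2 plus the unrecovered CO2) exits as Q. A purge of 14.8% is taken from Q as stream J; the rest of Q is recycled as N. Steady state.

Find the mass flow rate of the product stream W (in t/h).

CO2 in F: m_A = 96.4×0.849 + (1−0.148)·(1−0.736)·m_A, so m_A = 81.844/0.7751 = 105.59 t/h.
Product W = 0.736×105.59 = 77.718 t/h.

77.72 t/h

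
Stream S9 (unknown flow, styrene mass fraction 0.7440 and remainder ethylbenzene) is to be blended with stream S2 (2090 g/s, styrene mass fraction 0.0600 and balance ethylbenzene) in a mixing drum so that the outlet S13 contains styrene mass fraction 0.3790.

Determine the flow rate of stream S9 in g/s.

1827 g/s

Let S9 be the unknown flow. Total out = 2090 + S9.
styrene balance: 125.4 + 0.744·S9 = 0.379·(2090 + S9)
(0.744 − 0.379)·S9 = 0.379×2090 − 125.4 = 666.71
S9 = 666.71 / 0.365 = 1826.6 g/s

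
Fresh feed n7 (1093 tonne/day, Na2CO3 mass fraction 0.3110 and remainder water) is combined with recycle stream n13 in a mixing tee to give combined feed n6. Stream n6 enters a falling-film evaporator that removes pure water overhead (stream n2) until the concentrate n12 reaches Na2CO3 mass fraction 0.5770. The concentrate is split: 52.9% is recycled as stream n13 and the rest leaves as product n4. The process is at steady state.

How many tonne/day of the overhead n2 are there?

503.9 tonne/day

Overall Na2CO3 balance (none leaves overhead): Na2CO3 in fresh feed = Na2CO3 in product, i.e. 1093×0.311 = (1−0.529)·n12·0.577.
n12 = 339.92/(0.577×0.471) = 1250.8 tonne/day.
Recycle n13 = 0.529×1250.8 = 661.67 tonne/day.
Combined feed n6 = 1093 + 661.67 = 1754.7 tonne/day.
Overhead n2 = n6 − n12 = 1754.7 − 1250.8 = 503.88 tonne/day.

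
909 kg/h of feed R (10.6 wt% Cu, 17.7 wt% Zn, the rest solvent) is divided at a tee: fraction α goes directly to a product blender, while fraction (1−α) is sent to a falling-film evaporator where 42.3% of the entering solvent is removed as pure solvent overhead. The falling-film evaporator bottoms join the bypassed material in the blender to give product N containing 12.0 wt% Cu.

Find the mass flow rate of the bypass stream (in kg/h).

All 909×0.106 = 96.354 kg/h of Cu reaches N, so N = 96.354/0.120 = 802.95 kg/h and vapour = 106.05 kg/h.
The evaporator receives (1−α)·909 of feed at 0.717 solvent and removes 0.423 of that solvent:
0.423×0.717×(1−α)×909 = 106.05
(1−α) = 106.05/275.69 = 0.3847;  α = 0.6153.
Bypass flow = 0.6153×909 = 559.34 kg/h.

559.3 kg/h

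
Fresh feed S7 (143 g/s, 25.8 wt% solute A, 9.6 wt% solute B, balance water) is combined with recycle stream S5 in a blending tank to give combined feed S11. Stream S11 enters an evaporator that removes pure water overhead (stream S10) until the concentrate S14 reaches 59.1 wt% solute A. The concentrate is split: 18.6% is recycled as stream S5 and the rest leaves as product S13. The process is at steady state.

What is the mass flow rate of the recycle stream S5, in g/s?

14.26 g/s

Overall solute A balance (none leaves overhead): solute A in fresh feed = solute A in product, i.e. 143×0.258 = (1−0.186)·S14·0.591.
S14 = 36.894/(0.591×0.814) = 76.691 g/s.
Recycle S5 = 0.186×76.691 = 14.265 g/s.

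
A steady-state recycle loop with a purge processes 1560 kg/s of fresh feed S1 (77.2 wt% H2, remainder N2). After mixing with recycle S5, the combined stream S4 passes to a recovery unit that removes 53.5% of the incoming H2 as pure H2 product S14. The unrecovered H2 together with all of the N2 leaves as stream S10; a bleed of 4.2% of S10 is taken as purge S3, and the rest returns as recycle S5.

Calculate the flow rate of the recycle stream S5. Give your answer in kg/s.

9080 kg/s

N2 enters only via S1 and leaves only via the purge: 1560×0.228 = 0.042×(N2 in S10), and the recovery unit passes all N2, so N2 in S4 = N2 in S10 = 8468.6 kg/s.
H2 in S4: m_A = 1560×0.772 + (1−0.042)·(1−0.535)·m_A, so m_A = 1204.3/0.5545 = 2171.8 kg/s.
S10 = (1−0.535)×2171.8 + 8468.6 = 9478.5 kg/s.
Recycle S5 = (1−0.042)×9478.5 = 9080.4 kg/s.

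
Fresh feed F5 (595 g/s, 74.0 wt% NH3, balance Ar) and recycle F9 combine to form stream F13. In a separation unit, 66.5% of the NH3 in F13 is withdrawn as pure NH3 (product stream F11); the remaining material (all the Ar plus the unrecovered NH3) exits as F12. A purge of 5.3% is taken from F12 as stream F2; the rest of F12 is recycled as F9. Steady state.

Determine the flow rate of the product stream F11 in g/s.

428.9 g/s

NH3 in F13: m_A = 595×0.740 + (1−0.053)·(1−0.665)·m_A, so m_A = 440.3/0.6828 = 644.89 g/s.
Product F11 = 0.665×644.89 = 428.85 g/s.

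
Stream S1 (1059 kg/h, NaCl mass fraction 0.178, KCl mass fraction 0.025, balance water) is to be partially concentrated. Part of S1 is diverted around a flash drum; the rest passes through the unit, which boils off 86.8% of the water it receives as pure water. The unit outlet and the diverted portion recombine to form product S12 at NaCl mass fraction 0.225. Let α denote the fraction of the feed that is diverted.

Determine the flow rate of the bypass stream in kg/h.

739.2 kg/h

All 1059×0.178 = 188.5 kg/h of NaCl reaches S12, so S12 = 188.5/0.225 = 837.79 kg/h and vapour = 221.21 kg/h.
The evaporator receives (1−α)·1059 of feed at 0.797 water and removes 0.868 of that water:
0.868×0.797×(1−α)×1059 = 221.21
(1−α) = 221.21/732.61 = 0.3020;  α = 0.6980.
Bypass flow = 0.6980×1059 = 739.23 kg/h.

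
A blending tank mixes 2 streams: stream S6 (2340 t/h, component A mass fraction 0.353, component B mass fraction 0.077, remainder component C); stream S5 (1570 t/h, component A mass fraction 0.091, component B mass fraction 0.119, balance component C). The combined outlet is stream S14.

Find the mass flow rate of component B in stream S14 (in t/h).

component B out = component B in = 2340×0.077 + 1570×0.119 = 367.01 t/h.

367 t/h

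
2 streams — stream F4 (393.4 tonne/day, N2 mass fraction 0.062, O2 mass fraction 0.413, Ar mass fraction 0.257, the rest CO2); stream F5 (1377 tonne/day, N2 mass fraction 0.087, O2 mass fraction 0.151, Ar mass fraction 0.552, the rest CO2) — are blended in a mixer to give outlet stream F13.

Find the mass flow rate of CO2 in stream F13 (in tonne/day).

394.6 tonne/day

CO2 out = CO2 in = 393.4×0.268 + 1377×0.210 = 394.6 tonne/day.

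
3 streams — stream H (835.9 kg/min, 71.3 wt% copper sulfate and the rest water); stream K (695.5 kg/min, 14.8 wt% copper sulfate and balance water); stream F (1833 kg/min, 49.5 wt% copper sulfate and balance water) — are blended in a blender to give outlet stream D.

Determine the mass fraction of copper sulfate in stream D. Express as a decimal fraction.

Total flow out = 835.9 + 695.5 + 1833 = 3364.4 kg/min.
copper sulfate in = 835.9×0.713 + 695.5×0.148 + 1833×0.495 = 1606.3 kg/min.
copper sulfate mass fraction in D = 1606.3/3364.4 = 0.477.

0.477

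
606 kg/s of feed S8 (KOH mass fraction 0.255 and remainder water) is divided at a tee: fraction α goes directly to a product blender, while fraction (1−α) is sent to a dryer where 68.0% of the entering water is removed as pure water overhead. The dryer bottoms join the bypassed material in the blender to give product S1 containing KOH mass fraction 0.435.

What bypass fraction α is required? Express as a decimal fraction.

0.183

All 606×0.255 = 154.53 kg/s of KOH reaches S1, so S1 = 154.53/0.435 = 355.24 kg/s and vapour = 250.76 kg/s.
The evaporator receives (1−α)·606 of feed at 0.745 water and removes 0.680 of that water:
0.680×0.745×(1−α)×606 = 250.76
(1−α) = 250.76/307 = 0.8168;  α = 0.1832.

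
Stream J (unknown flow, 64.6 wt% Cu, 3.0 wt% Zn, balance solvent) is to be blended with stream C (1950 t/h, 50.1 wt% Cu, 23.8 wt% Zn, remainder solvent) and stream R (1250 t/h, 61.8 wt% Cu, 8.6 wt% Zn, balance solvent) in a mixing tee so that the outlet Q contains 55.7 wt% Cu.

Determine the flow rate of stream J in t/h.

Let J be the unknown flow. Total out = 3200 + J.
Cu balance: 1749.5 + 0.646·J = 0.557·(3200 + J)
(0.646 − 0.557)·J = 0.557×3200 − 1749.5 = 32.95
J = 32.95 / 0.089 = 370.22 t/h

370.2 t/h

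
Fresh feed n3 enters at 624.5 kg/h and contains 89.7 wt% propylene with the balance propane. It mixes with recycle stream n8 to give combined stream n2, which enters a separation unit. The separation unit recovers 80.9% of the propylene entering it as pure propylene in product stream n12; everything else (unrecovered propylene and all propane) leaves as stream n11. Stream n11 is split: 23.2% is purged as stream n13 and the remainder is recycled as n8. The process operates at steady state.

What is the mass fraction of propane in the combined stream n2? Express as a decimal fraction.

propane enters only via n3 and leaves only via the purge: 624.5×0.103 = 0.232×(propane in n11), and the separation unit passes all propane, so propane in n2 = propane in n11 = 277.26 kg/h.
propylene in n2: m_A = 624.5×0.897 + (1−0.232)·(1−0.809)·m_A, so m_A = 560.18/0.8533 = 656.47 kg/h.
n2 = 656.47 + 277.26 = 933.73 kg/h.
propane fraction in n2 = 277.26/933.73 = 0.2969.

0.2969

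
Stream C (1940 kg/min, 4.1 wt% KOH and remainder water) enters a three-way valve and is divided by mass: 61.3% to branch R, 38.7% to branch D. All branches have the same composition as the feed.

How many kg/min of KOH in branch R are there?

Branch R total = 0.613×1940 = 1189.2 kg/min.
KOH in R = 0.041×1189.2 = 48.758 kg/min.

48.76 kg/min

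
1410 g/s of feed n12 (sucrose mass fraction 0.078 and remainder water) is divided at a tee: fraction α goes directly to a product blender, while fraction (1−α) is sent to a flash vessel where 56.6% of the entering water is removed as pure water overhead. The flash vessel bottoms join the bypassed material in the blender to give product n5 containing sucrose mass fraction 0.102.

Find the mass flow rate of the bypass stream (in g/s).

All 1410×0.078 = 109.98 g/s of sucrose reaches n5, so n5 = 109.98/0.102 = 1078.2 g/s and vapour = 331.76 g/s.
The evaporator receives (1−α)·1410 of feed at 0.922 water and removes 0.566 of that water:
0.566×0.922×(1−α)×1410 = 331.76
(1−α) = 331.76/735.81 = 0.4509;  α = 0.5491.
Bypass flow = 0.5491×1410 = 774.26 g/s.

774.3 g/s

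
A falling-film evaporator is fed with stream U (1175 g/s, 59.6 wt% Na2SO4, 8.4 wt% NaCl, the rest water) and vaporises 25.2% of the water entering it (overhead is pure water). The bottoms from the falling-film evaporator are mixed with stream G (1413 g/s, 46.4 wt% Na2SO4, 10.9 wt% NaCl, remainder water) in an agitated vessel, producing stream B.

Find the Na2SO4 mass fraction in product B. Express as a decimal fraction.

Vapour removed = 0.252×0.320×1175 = 94.752 g/s; concentrate = 1080.2 g/s.
Na2SO4 reaching the mixer = 700.3 (from concentrate) + 1413×0.464 = 1355.9 g/s.
Product flow = 1080.2 + 1413 = 2493.2 g/s; Na2SO4 fraction = 0.5438.

0.5438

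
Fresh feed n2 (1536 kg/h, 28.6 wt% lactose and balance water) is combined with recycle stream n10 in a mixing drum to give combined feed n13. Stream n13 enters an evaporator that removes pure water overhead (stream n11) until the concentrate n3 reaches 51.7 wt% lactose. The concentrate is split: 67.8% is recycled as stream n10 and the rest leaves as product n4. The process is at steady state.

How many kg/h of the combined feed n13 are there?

Overall lactose balance (none leaves overhead): lactose in fresh feed = lactose in product, i.e. 1536×0.286 = (1−0.678)·n3·0.517.
n3 = 439.3/(0.517×0.322) = 2638.8 kg/h.
Recycle n10 = 0.678×2638.8 = 1789.1 kg/h.
Combined feed n13 = 1536 + 1789.1 = 3325.1 kg/h.

3325 kg/h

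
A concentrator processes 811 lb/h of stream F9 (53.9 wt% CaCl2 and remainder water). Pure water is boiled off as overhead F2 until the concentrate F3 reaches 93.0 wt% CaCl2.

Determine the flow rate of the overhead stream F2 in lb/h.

341 lb/h

CaCl2 is conserved: 811×0.539 = 437.13 lb/h all reports to the concentrate.
Concentrate = 437.13/(target fraction) = 470.03 lb/h.
Overhead = 811 − 470.03 = 340.97 lb/h.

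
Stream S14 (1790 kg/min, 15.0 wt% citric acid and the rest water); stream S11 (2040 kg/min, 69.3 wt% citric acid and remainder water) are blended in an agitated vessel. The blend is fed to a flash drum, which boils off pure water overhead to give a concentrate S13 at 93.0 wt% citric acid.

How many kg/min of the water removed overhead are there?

2021 kg/min

citric acid entering = 1790×0.150 + 2040×0.693 = 1682.2 kg/min.
All citric acid reports to S13, so S13 = 1682.2/0.930 = 1808.8 kg/min.
Total feed = 3830 kg/min; overhead = 3830 − 1808.8 = 2021.2 kg/min.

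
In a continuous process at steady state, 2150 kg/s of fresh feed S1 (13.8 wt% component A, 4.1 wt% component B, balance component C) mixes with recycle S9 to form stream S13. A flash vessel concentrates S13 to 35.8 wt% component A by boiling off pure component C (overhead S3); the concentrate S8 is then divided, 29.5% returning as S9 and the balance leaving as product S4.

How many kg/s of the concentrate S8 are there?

1176 kg/s

Overall component A balance (none leaves overhead): component A in fresh feed = component A in product, i.e. 2150×0.138 = (1−0.295)·S8·0.358.
S8 = 296.7/(0.358×0.705) = 1175.6 kg/s.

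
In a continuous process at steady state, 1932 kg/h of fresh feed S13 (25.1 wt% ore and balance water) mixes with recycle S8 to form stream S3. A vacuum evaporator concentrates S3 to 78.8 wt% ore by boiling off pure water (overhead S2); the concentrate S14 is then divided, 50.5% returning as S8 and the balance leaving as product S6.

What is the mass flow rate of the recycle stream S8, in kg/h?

627.8 kg/h

Overall ore balance (none leaves overhead): ore in fresh feed = ore in product, i.e. 1932×0.251 = (1−0.505)·S14·0.788.
S14 = 484.93/(0.788×0.495) = 1243.2 kg/h.
Recycle S8 = 0.505×1243.2 = 627.83 kg/h.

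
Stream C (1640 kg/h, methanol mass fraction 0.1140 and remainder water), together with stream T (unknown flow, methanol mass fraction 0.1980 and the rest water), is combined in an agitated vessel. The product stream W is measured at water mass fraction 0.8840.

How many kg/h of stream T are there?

Let T be the unknown flow. Total out = 1640 + T.
water balance: 1453 + 0.802·T = 0.884·(1640 + T)
(0.802 − 0.884)·T = 0.884×1640 − 1453 = -3.28
T = -3.28 / -0.082 = 40 kg/h

40 kg/h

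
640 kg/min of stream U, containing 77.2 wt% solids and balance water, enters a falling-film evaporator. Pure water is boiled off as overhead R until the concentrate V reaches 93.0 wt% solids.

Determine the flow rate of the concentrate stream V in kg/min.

solids is conserved: 640×0.772 = 494.08 kg/min all reports to the concentrate.
Concentrate = 494.08/(target fraction) = 531.27 kg/min.

531.3 kg/min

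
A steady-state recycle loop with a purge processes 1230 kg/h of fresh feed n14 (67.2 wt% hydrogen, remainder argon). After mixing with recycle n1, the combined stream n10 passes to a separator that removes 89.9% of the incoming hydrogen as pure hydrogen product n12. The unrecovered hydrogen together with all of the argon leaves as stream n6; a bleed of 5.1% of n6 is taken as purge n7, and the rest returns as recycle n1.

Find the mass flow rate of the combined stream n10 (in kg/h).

8825 kg/h

argon enters only via n14 and leaves only via the purge: 1230×0.328 = 0.051×(argon in n6), and the separator passes all argon, so argon in n10 = argon in n6 = 7910.6 kg/h.
hydrogen in n10: m_A = 1230×0.672 + (1−0.051)·(1−0.899)·m_A, so m_A = 826.56/0.9042 = 914.18 kg/h.
n10 = 914.18 + 7910.6 = 8824.8 kg/h.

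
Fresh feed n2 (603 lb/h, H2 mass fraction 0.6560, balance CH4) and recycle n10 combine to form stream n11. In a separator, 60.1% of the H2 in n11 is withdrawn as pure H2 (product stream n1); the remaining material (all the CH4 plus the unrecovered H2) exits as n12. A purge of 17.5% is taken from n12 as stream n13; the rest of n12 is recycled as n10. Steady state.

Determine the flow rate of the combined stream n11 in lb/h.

1775 lb/h

CH4 enters only via n2 and leaves only via the purge: 603×0.344 = 0.175×(CH4 in n12), and the separator passes all CH4, so CH4 in n11 = CH4 in n12 = 1185.3 lb/h.
H2 in n11: m_A = 603×0.656 + (1−0.175)·(1−0.601)·m_A, so m_A = 395.57/0.6708 = 589.67 lb/h.
n11 = 589.67 + 1185.3 = 1775 lb/h.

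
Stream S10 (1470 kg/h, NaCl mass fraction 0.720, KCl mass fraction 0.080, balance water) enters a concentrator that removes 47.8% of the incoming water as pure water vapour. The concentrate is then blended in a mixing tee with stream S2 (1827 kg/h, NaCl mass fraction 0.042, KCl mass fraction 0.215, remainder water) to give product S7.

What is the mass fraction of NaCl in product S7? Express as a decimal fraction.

Vapour removed = 0.478×0.200×1470 = 140.53 kg/h; concentrate = 1329.5 kg/h.
NaCl reaching the mixer = 1058.4 (from concentrate) + 1827×0.042 = 1135.1 kg/h.
Product flow = 1329.5 + 1827 = 3156.5 kg/h; NaCl fraction = 0.360.

0.360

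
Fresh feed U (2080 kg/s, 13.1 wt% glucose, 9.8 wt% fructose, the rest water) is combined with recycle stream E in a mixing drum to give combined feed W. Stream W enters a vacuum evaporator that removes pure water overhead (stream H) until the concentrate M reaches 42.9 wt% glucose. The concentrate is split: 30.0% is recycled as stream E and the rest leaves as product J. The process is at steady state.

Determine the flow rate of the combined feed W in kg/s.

2352 kg/s

Overall glucose balance (none leaves overhead): glucose in fresh feed = glucose in product, i.e. 2080×0.131 = (1−0.300)·M·0.429.
M = 272.48/(0.429×0.700) = 907.36 kg/s.
Recycle E = 0.300×907.36 = 272.21 kg/s.
Combined feed W = 2080 + 272.21 = 2352.2 kg/s.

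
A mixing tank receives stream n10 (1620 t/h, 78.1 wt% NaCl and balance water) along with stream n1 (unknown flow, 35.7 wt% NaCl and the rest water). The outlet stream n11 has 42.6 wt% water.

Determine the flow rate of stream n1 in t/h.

1545 t/h

Let n1 be the unknown flow. Total out = 1620 + n1.
water balance: 354.78 + 0.643·n1 = 0.426·(1620 + n1)
(0.643 − 0.426)·n1 = 0.426×1620 − 354.78 = 335.34
n1 = 335.34 / 0.217 = 1545.3 t/h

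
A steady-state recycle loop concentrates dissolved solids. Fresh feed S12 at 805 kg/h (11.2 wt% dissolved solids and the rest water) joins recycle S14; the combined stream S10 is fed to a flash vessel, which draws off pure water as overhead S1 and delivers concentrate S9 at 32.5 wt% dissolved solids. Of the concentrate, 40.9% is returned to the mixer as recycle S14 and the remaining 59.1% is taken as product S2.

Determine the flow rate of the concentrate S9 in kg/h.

469.4 kg/h

Overall dissolved solids balance (none leaves overhead): dissolved solids in fresh feed = dissolved solids in product, i.e. 805×0.112 = (1−0.409)·S9·0.325.
S9 = 90.16/(0.325×0.591) = 469.4 kg/h.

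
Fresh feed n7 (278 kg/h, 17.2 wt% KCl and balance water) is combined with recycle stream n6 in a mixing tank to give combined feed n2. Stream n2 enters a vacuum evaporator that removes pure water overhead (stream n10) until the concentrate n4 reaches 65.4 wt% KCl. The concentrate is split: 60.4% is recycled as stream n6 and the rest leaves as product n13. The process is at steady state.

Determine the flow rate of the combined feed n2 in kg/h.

389.5 kg/h

Overall KCl balance (none leaves overhead): KCl in fresh feed = KCl in product, i.e. 278×0.172 = (1−0.604)·n4·0.654.
n4 = 47.816/(0.654×0.396) = 184.63 kg/h.
Recycle n6 = 0.604×184.63 = 111.52 kg/h.
Combined feed n2 = 278 + 111.52 = 389.52 kg/h.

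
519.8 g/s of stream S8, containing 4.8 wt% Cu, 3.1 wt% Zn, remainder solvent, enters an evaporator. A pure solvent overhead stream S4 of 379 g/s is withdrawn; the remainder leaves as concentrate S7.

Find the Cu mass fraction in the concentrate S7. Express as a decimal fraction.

0.177

Cu is not removed: 519.8×0.048 = 24.95 g/s of Cu enters S7.
Concentrate = 519.8 − 379 = 140.8 g/s.
Mass fraction = 24.95/140.8 = 0.177.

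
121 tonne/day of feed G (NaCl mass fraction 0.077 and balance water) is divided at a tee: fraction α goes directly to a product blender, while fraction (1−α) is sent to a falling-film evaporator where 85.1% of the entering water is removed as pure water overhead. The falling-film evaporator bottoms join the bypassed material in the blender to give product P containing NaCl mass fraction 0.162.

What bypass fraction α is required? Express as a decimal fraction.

0.332

All 121×0.077 = 9.317 tonne/day of NaCl reaches P, so P = 9.317/0.162 = 57.512 tonne/day and vapour = 63.488 tonne/day.
The evaporator receives (1−α)·121 of feed at 0.923 water and removes 0.851 of that water:
0.851×0.923×(1−α)×121 = 63.488
(1−α) = 63.488/95.042 = 0.6680;  α = 0.3320.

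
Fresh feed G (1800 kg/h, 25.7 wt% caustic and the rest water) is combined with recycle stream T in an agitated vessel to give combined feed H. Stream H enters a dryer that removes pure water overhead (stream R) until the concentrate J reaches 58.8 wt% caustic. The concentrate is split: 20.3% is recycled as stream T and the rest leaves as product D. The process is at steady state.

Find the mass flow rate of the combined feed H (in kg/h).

Overall caustic balance (none leaves overhead): caustic in fresh feed = caustic in product, i.e. 1800×0.257 = (1−0.203)·J·0.588.
J = 462.6/(0.588×0.797) = 987.12 kg/h.
Recycle T = 0.203×987.12 = 200.39 kg/h.
Combined feed H = 1800 + 200.39 = 2000.4 kg/h.

2000 kg/h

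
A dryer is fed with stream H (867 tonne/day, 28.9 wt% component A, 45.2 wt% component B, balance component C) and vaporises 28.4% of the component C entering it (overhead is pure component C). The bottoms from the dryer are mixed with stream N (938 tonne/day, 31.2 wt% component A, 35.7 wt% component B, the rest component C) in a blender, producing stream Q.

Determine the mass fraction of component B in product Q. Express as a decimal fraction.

0.4174

Vapour removed = 0.284×0.259×867 = 63.773 tonne/day; concentrate = 803.23 tonne/day.
component B reaching the mixer = 391.88 (from concentrate) + 938×0.357 = 726.75 tonne/day.
Product flow = 803.23 + 938 = 1741.2 tonne/day; component B fraction = 0.4174.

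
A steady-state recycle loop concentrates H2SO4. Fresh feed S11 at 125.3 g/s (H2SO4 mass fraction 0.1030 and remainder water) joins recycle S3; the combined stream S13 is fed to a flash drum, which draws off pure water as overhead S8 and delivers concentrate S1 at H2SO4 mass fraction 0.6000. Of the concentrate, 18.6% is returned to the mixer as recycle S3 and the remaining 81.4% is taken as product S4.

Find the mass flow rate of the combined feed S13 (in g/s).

130.2 g/s

Overall H2SO4 balance (none leaves overhead): H2SO4 in fresh feed = H2SO4 in product, i.e. 125.3×0.103 = (1−0.186)·S1·0.600.
S1 = 12.906/(0.600×0.814) = 26.425 g/s.
Recycle S3 = 0.186×26.425 = 4.915 g/s.
Combined feed S13 = 125.3 + 4.915 = 130.22 g/s.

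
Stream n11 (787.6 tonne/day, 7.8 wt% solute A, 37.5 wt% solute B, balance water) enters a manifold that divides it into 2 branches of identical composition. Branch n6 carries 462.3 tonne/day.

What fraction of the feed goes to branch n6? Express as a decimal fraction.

Fraction to n6 = 462.3/787.6 = 0.5870.

0.587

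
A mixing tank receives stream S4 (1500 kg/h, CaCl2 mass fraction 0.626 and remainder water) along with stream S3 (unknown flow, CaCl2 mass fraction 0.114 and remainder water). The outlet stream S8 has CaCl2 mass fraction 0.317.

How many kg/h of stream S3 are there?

Let S3 be the unknown flow. Total out = 1500 + S3.
CaCl2 balance: 939 + 0.114·S3 = 0.317·(1500 + S3)
(0.114 − 0.317)·S3 = 0.317×1500 − 939 = -463.5
S3 = -463.5 / -0.203 = 2283.3 kg/h

2283 kg/h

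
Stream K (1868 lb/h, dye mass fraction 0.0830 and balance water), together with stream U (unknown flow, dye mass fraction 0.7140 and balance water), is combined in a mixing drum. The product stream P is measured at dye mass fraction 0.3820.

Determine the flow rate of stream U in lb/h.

1682 lb/h

Let U be the unknown flow. Total out = 1868 + U.
dye balance: 155.04 + 0.714·U = 0.382·(1868 + U)
(0.714 − 0.382)·U = 0.382×1868 − 155.04 = 558.53
U = 558.53 / 0.332 = 1682.3 lb/h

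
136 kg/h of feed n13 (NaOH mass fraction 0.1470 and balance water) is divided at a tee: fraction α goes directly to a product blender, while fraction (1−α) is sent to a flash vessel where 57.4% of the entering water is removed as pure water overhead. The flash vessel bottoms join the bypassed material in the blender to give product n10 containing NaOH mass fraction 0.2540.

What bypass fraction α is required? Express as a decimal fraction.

0.140

All 136×0.147 = 19.992 kg/h of NaOH reaches n10, so n10 = 19.992/0.254 = 78.709 kg/h and vapour = 57.291 kg/h.
The evaporator receives (1−α)·136 of feed at 0.853 water and removes 0.574 of that water:
0.574×0.853×(1−α)×136 = 57.291
(1−α) = 57.291/66.589 = 0.8604;  α = 0.1396.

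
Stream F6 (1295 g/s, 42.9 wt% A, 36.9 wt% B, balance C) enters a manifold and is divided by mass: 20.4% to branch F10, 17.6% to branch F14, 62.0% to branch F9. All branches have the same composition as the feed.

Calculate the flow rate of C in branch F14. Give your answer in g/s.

Branch F14 total = 0.176×1295 = 227.92 g/s.
C in F14 = 0.202×227.92 = 46.04 g/s.

46.04 g/s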